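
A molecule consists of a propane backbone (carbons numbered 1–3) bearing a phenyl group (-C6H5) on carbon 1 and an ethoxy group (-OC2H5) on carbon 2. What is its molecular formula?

C11H16O

Atom tally by fragment:
  C6H5CH2 → C:7 H:7
  CH(OC2H5) → C:3 H:6 O:1
  CH3 → C:1 H:3
Element totals:
  C: 11
  H: 16
  O: 1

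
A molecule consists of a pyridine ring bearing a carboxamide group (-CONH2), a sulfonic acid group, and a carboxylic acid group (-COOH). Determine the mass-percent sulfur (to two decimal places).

Atom tally by fragment:
  pyridine ring core → C:5 H:5 N:1
  (− 3 ring H displaced by substituents)
  + CONH2 → C:1 H:2 O:1 N:1
  + SO3H → S:1 O:3 H:1
  + COOH → C:1 H:1 O:2
Element totals:
  C: 7
  H: 6
  N: 2
  O: 6
  S: 1
Molecular formula: C7H6N2O6S.
Molar mass = 246.193 g/mol.
Mass from S: 1 × 32.06 = 32.060 g/mol.
%S = 32.060 / 246.193 × 100 = 13.02%.

13.02%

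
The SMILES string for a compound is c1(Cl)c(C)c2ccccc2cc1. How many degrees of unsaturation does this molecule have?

7

Atom tally by fragment:
  naphthalene ring system core → C:10 H:8
  (− 2 ring H displaced by substituents)
  + Cl → Cl:1
  + CH3 → C:1 H:3
Element totals:
  C: 11
  H: 9
  Cl: 1
Molecular formula: C11H9Cl.
DoU = (2C + 2 + N − H − X) / 2 = (2·11 + 2 + 0 − 9 − 1) / 2 = 7.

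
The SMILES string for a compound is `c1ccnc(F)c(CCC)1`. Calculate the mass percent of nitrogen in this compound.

Atom tally by fragment:
  pyridine ring core → C:5 H:5 N:1
  (− 2 ring H displaced by substituents)
  + F → F:1
  + CH2CH2CH3 → C:3 H:7
Element totals:
  C: 8
  H: 10
  F: 1
  N: 1
Molecular formula: C8H10FN.
Molar mass = 139.173 g/mol.
Mass from N: 1 × 14.007 = 14.007 g/mol.
%N = 14.007 / 139.173 × 100 = 10.06%.

10.06%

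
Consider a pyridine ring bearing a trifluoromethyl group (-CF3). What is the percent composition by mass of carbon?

Atom tally by fragment:
  pyridine ring core → C:5 H:5 N:1
  (− 1 ring H displaced by substituents)
  + CF3 → C:1 F:3
Element totals:
  C: 6
  H: 4
  F: 3
  N: 1
Molecular formula: C6H4F3N.
Molar mass = 147.099 g/mol.
Mass from C: 6 × 12.011 = 72.066 g/mol.
%C = 72.066 / 147.099 × 100 = 48.99%.

48.99%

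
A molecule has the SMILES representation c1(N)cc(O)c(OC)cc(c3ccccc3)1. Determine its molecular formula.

C13H13NO2

Atom tally by fragment:
  benzene ring core → C:6 H:6
  (− 4 ring H displaced by substituents)
  + NH2 → N:1 H:2
  + OH → O:1 H:1
  + OCH3 → C:1 H:3 O:1
  + C6H5 → C:6 H:5
Element totals:
  C: 13
  H: 13
  N: 1
  O: 2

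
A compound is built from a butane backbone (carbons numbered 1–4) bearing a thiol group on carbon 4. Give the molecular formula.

C4H10S

Atom tally by fragment:
  CH3 → C:1 H:3
  CH2 → C:1 H:2
  CH2 → C:1 H:2
  CH2SH → C:1 H:3 S:1
Element totals:
  C: 4
  H: 10
  S: 1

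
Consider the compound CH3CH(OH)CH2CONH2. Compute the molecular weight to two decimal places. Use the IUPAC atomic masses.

103.12 g/mol

Atom tally by fragment:
  CH3 → C:1 H:3
  CH(OH) → C:1 H:2 O:1
  CH2CONH2 → C:2 H:4 O:1 N:1
Element totals:
  C: 4
  H: 9
  N: 1
  O: 2
Molecular formula: C4H9NO2.
  M = 4(12.011) + 9(1.008) + 14.007 + 2(15.999)
    = 48.044 + 9.072 + 14.007 + 31.998 = 103.121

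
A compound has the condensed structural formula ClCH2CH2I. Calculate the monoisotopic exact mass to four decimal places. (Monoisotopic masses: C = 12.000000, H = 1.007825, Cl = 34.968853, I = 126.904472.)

Atom tally by fragment:
  ClCH2 → C:1 H:2 Cl:1
  CH2I → C:1 H:2 I:1
Element totals:
  C: 2
  H: 4
  Cl: 1
  I: 1
Molecular formula: C2H4ClI.
  M = 2(12.0) + 4(1.007825) + 34.968853 + 126.904472
    = 24.000000 + 4.031300 + 34.968853 + 126.904472 = 189.904625

189.9046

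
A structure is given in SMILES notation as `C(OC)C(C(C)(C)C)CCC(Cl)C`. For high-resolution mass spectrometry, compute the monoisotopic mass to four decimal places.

206.1437

Atom tally by fragment:
  CH3OCH2 → C:2 H:5 O:1
  CH(C(CH3)3) → C:5 H:10
  CH2 → C:1 H:2
  CH2 → C:1 H:2
  CH(Cl) → C:1 H:1 Cl:1
  CH3 → C:1 H:3
Element totals:
  C: 11
  H: 23
  Cl: 1
  O: 1
Molecular formula: C11H23ClO.
  M = 11(12.0) + 23(1.007825) + 34.968853 + 15.994915
    = 132.000000 + 23.179975 + 34.968853 + 15.994915 = 206.143743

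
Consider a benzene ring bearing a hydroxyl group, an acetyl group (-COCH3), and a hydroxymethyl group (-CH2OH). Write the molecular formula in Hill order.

Atom tally by fragment:
  benzene ring core → C:6 H:6
  (− 3 ring H displaced by substituents)
  + OH → O:1 H:1
  + COCH3 → C:2 H:3 O:1
  + CH2OH → C:1 H:3 O:1
Element totals:
  C: 9
  H: 10
  O: 3

C9H10O3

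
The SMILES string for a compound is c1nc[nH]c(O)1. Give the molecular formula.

Atom tally by fragment:
  imidazole ring core → C:3 H:4 N:2
  (− 1 ring H displaced by substituents)
  + OH → O:1 H:1
Element totals:
  C: 3
  H: 4
  N: 2
  O: 1

C3H4N2O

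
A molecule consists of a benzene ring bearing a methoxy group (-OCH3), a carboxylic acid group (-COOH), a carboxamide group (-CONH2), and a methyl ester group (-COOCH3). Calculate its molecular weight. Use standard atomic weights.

253.21 g/mol

Atom tally by fragment:
  benzene ring core → C:6 H:6
  (− 4 ring H displaced by substituents)
  + OCH3 → C:1 H:3 O:1
  + COOH → C:1 H:1 O:2
  + CONH2 → C:1 H:2 O:1 N:1
  + COOCH3 → C:2 H:3 O:2
Element totals:
  C: 11
  H: 11
  N: 1
  O: 6
Molecular formula: C11H11NO6.
  M = 11(12.011) + 11(1.008) + 14.007 + 6(15.999)
    = 132.121 + 11.088 + 14.007 + 95.994 = 253.210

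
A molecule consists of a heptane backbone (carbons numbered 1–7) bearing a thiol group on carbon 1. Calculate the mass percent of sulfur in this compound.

24.24%

Atom tally by fragment:
  HSCH2 → C:1 H:3 S:1
  CH2 → C:1 H:2
  CH2 → C:1 H:2
  CH2 → C:1 H:2
  CH2 → C:1 H:2
  CH2 → C:1 H:2
  CH3 → C:1 H:3
Element totals:
  C: 7
  H: 16
  S: 1
Molecular formula: C7H16S.
Molar mass = 132.265 g/mol.
Mass from S: 1 × 32.06 = 32.060 g/mol.
%S = 32.060 / 132.265 × 100 = 24.24%.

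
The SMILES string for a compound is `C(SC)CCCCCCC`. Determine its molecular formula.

C9H20S

Atom tally by fragment:
  CH3SCH2 → C:2 H:5 S:1
  CH2 → C:1 H:2
  CH2 → C:1 H:2
  CH2 → C:1 H:2
  CH2 → C:1 H:2
  CH2 → C:1 H:2
  CH2 → C:1 H:2
  CH3 → C:1 H:3
Element totals:
  C: 9
  H: 20
  S: 1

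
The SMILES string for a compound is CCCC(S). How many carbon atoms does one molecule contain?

Atom tally by fragment:
  CH3 → C:1 H:3
  CH2 → C:1 H:2
  CH2 → C:1 H:2
  CH2SH → C:1 H:3 S:1
Element totals:
  C: 4
  H: 10
  S: 1

4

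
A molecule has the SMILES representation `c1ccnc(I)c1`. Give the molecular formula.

C5H4IN

Atom tally by fragment:
  pyridine ring core → C:5 H:5 N:1
  (− 1 ring H displaced by substituents)
  + I → I:1
Element totals:
  C: 5
  H: 4
  I: 1
  N: 1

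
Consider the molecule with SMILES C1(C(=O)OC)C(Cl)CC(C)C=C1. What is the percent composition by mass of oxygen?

Atom tally by fragment:
  cyclohexene ring core → C:6 H:10
  (− 3 ring H displaced by substituents)
  + COOCH3 → C:2 H:3 O:2
  + Cl → Cl:1
  + CH3 → C:1 H:3
Element totals:
  C: 9
  H: 13
  Cl: 1
  O: 2
Molecular formula: C9H13ClO2.
Molar mass = 188.651 g/mol.
Mass from O: 2 × 15.999 = 31.998 g/mol.
%O = 31.998 / 188.651 × 100 = 16.96%.

16.96%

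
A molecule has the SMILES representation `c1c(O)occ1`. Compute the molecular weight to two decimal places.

84.07 g/mol

Atom tally by fragment:
  furan ring core → C:4 H:4 O:1
  (− 1 ring H displaced by substituents)
  + OH → O:1 H:1
Element totals:
  C: 4
  H: 4
  O: 2
Molecular formula: C4H4O2.
  M = 4(12.011) + 4(1.008) + 2(15.999)
    = 48.044 + 4.032 + 31.998 = 84.074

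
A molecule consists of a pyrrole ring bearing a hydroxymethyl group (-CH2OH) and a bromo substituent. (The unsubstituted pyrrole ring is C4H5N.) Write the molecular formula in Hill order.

Atom tally by fragment:
  pyrrole ring core → C:4 H:5 N:1
  (− 2 ring H displaced by substituents)
  + CH2OH → C:1 H:3 O:1
  + Br → Br:1
Element totals:
  C: 5
  H: 6
  Br: 1
  N: 1
  O: 1

C5H6BrNO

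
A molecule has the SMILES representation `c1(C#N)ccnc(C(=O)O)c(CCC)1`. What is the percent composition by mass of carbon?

63.15%

Atom tally by fragment:
  pyridine ring core → C:5 H:5 N:1
  (− 3 ring H displaced by substituents)
  + CN → C:1 N:1
  + COOH → C:1 H:1 O:2
  + CH2CH2CH3 → C:3 H:7
Element totals:
  C: 10
  H: 10
  N: 2
  O: 2
Molecular formula: C10H10N2O2.
Molar mass = 190.202 g/mol.
Mass from C: 10 × 12.011 = 120.110 g/mol.
%C = 120.110 / 190.202 × 100 = 63.15%.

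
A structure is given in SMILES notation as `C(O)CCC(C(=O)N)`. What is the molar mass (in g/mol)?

117.15 g/mol

Atom tally by fragment:
  HOCH2 → C:1 H:3 O:1
  CH2 → C:1 H:2
  CH2 → C:1 H:2
  CH2CONH2 → C:2 H:4 O:1 N:1
Element totals:
  C: 5
  H: 11
  N: 1
  O: 2
Molecular formula: C5H11NO2.
  M = 5(12.011) + 11(1.008) + 14.007 + 2(15.999)
    = 60.055 + 11.088 + 14.007 + 31.998 = 117.148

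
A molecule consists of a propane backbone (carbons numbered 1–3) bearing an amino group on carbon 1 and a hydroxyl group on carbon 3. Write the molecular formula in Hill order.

Atom tally by fragment:
  H2NCH2 → C:1 H:4 N:1
  CH2 → C:1 H:2
  CH2OH → C:1 H:3 O:1
Element totals:
  C: 3
  H: 9
  N: 1
  O: 1

C3H9NO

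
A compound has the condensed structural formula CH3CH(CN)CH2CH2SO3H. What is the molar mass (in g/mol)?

163.19 g/mol

Atom tally by fragment:
  CH3 → C:1 H:3
  CH(CN) → C:2 H:1 N:1
  CH2 → C:1 H:2
  CH2SO3H → C:1 H:3 S:1 O:3
Element totals:
  C: 5
  H: 9
  N: 1
  O: 3
  S: 1
Molecular formula: C5H9NO3S.
  M = 5(12.011) + 9(1.008) + 14.007 + 3(15.999) + 32.06
    = 60.055 + 9.072 + 14.007 + 47.997 + 32.060 = 163.191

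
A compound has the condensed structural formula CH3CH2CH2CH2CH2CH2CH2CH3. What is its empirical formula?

Element totals:
  C: 8
  H: 18
Molecular formula: C8H18.
gcd of subscripts = 2; dividing each by 2:
  C: 8/2 = 4
  H: 18/2 = 9

C4H9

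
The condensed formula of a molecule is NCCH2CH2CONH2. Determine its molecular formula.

C4H6N2O

Atom tally by fragment:
  NCCH2 → C:2 H:2 N:1
  CH2CONH2 → C:2 H:4 O:1 N:1
Element totals:
  C: 4
  H: 6
  N: 2
  O: 1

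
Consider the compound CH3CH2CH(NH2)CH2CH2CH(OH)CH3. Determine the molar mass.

131.22 g/mol

Atom tally by fragment:
  CH3 → C:1 H:3
  CH2 → C:1 H:2
  CH(NH2) → C:1 H:3 N:1
  CH2 → C:1 H:2
  CH2 → C:1 H:2
  CH(OH) → C:1 H:2 O:1
  CH3 → C:1 H:3
Element totals:
  C: 7
  H: 17
  N: 1
  O: 1
Molecular formula: C7H17NO.
  M = 7(12.011) + 17(1.008) + 14.007 + 15.999
    = 84.077 + 17.136 + 14.007 + 15.999 = 131.219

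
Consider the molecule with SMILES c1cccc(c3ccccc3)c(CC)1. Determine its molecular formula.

C14H14

Atom tally by fragment:
  benzene ring core → C:6 H:6
  (− 2 ring H displaced by substituents)
  + C6H5 → C:6 H:5
  + C2H5 → C:2 H:5
Element totals:
  C: 14
  H: 14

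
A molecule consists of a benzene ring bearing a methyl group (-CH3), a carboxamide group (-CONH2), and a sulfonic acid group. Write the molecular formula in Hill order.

C8H9NO4S

Atom tally by fragment:
  benzene ring core → C:6 H:6
  (− 3 ring H displaced by substituents)
  + CH3 → C:1 H:3
  + CONH2 → C:1 H:2 O:1 N:1
  + SO3H → S:1 O:3 H:1
Element totals:
  C: 8
  H: 9
  N: 1
  O: 4
  S: 1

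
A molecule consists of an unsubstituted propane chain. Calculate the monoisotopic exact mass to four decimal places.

Atom tally by fragment:
  CH3 → C:1 H:3
  CH2 → C:1 H:2
  CH3 → C:1 H:3
Element totals:
  C: 3
  H: 8
Molecular formula: C3H8.
  M = 3(12.0) + 8(1.007825)
    = 36.000000 + 8.062600 = 44.062600

44.0626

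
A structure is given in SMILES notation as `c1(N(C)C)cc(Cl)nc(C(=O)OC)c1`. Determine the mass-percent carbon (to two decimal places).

Atom tally by fragment:
  pyridine ring core → C:5 H:5 N:1
  (− 3 ring H displaced by substituents)
  + N(CH3)2 → N:1 C:2 H:6
  + Cl → Cl:1
  + COOCH3 → C:2 H:3 O:2
Element totals:
  C: 9
  H: 11
  Cl: 1
  N: 2
  O: 2
Molecular formula: C9H11ClN2O2.
Molar mass = 214.649 g/mol.
Mass from C: 9 × 12.011 = 108.099 g/mol.
%C = 108.099 / 214.649 × 100 = 50.36%.

50.36%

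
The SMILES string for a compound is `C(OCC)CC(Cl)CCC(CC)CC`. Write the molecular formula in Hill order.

Atom tally by fragment:
  C2H5OCH2 → C:3 H:7 O:1
  CH2 → C:1 H:2
  CH(Cl) → C:1 H:1 Cl:1
  CH2 → C:1 H:2
  CH2 → C:1 H:2
  CH(C2H5) → C:3 H:6
  CH2 → C:1 H:2
  CH3 → C:1 H:3
Element totals:
  C: 12
  H: 25
  Cl: 1
  O: 1

C12H25ClO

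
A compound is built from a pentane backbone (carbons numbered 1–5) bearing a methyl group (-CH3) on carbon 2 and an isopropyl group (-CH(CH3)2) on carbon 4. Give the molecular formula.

Atom tally by fragment:
  CH3 → C:1 H:3
  CH(CH3) → C:2 H:4
  CH2 → C:1 H:2
  CH(CH(CH3)2) → C:4 H:8
  CH3 → C:1 H:3
Element totals:
  C: 9
  H: 20

C9H20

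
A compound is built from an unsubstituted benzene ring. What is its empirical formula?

Atom tally by fragment:
  benzene ring core → C:6 H:6
Element totals:
  C: 6
  H: 6
Molecular formula: C6H6.
gcd of subscripts = 6; dividing each by 6:
  C: 6/6 = 1
  H: 6/6 = 1

CH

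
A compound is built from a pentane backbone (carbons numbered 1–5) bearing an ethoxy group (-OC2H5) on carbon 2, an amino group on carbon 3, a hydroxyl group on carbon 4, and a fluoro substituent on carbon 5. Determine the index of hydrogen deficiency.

Atom tally by fragment:
  CH3 → C:1 H:3
  CH(OC2H5) → C:3 H:6 O:1
  CH(NH2) → C:1 H:3 N:1
  CH(OH) → C:1 H:2 O:1
  CH2F → C:1 H:2 F:1
Element totals:
  C: 7
  H: 16
  F: 1
  N: 1
  O: 2
Molecular formula: C7H16FNO2.
DoU = (2C + 2 + N − H − X) / 2 = (2·7 + 2 + 1 − 16 − 1) / 2 = 0.

0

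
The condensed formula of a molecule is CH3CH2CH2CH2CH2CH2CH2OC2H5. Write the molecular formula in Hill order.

C9H20O

Element totals:
  C: 9
  H: 20
  O: 1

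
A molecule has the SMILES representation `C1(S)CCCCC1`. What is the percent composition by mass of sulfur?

27.59%

Atom tally by fragment:
  cyclohexane ring core → C:6 H:12
  (− 1 ring H displaced by substituents)
  + SH → S:1 H:1
Element totals:
  C: 6
  H: 12
  S: 1
Molecular formula: C6H12S.
Molar mass = 116.222 g/mol.
Mass from S: 1 × 32.06 = 32.060 g/mol.
%S = 32.060 / 116.222 × 100 = 27.59%.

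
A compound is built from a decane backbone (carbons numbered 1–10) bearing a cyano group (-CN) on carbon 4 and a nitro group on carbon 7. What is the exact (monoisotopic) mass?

212.1525

Atom tally by fragment:
  CH3 → C:1 H:3
  CH2 → C:1 H:2
  CH2 → C:1 H:2
  CH(CN) → C:2 H:1 N:1
  CH2 → C:1 H:2
  CH2 → C:1 H:2
  CH(NO2) → C:1 H:1 N:1 O:2
  CH2 → C:1 H:2
  CH2 → C:1 H:2
  CH3 → C:1 H:3
Element totals:
  C: 11
  H: 20
  N: 2
  O: 2
Molecular formula: C11H20N2O2.
  M = 11(12.0) + 20(1.007825) + 2(14.003074) + 2(15.994915)
    = 132.000000 + 20.156500 + 28.006148 + 31.989830 = 212.152478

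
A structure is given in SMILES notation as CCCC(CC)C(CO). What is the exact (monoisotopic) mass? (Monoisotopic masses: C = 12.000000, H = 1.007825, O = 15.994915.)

130.1358

Atom tally by fragment:
  CH3 → C:1 H:3
  CH2 → C:1 H:2
  CH2 → C:1 H:2
  CH(C2H5) → C:3 H:6
  CH2CH2OH → C:2 H:5 O:1
Element totals:
  C: 8
  H: 18
  O: 1
Molecular formula: C8H18O.
  M = 8(12.0) + 18(1.007825) + 15.994915
    = 96.000000 + 18.140850 + 15.994915 = 130.135765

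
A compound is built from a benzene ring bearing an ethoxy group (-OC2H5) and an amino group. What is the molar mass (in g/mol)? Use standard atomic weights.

Atom tally by fragment:
  benzene ring core → C:6 H:6
  (− 2 ring H displaced by substituents)
  + OC2H5 → C:2 H:5 O:1
  + NH2 → N:1 H:2
Element totals:
  C: 8
  H: 11
  N: 1
  O: 1
Molecular formula: C8H11NO.
  M = 8(12.011) + 11(1.008) + 14.007 + 15.999
    = 96.088 + 11.088 + 14.007 + 15.999 = 137.182

137.18 g/mol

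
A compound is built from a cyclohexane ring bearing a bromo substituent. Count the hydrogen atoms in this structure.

11

Atom tally by fragment:
  cyclohexane ring core → C:6 H:12
  (− 1 ring H displaced by substituents)
  + Br → Br:1
Element totals:
  C: 6
  H: 11
  Br: 1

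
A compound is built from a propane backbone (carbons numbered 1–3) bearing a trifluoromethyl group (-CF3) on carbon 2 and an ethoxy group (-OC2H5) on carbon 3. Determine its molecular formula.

Atom tally by fragment:
  CH3 → C:1 H:3
  CH(CF3) → C:2 H:1 F:3
  CH2OC2H5 → C:3 H:7 O:1
Element totals:
  C: 6
  H: 11
  F: 3
  O: 1

C6H11F3O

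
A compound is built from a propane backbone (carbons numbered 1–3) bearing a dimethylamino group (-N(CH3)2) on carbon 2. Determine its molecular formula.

C5H13N

Atom tally by fragment:
  CH3 → C:1 H:3
  CH(N(CH3)2) → C:3 H:7 N:1
  CH3 → C:1 H:3
Element totals:
  C: 5
  H: 13
  N: 1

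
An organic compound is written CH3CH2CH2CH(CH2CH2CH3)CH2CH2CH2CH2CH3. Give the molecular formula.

C12H26

Atom tally by fragment:
  CH3 → C:1 H:3
  CH2 → C:1 H:2
  CH2 → C:1 H:2
  CH(CH2CH2CH3) → C:4 H:8
  CH2 → C:1 H:2
  CH2 → C:1 H:2
  CH2 → C:1 H:2
  CH2 → C:1 H:2
  CH3 → C:1 H:3
Element totals:
  C: 12
  H: 26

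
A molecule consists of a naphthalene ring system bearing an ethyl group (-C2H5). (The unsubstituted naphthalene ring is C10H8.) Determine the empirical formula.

Atom tally by fragment:
  naphthalene ring system core → C:10 H:8
  (− 1 ring H displaced by substituents)
  + C2H5 → C:2 H:5
Element totals:
  C: 12
  H: 12
Molecular formula: C12H12.
gcd of subscripts = 12; dividing each by 12:
  C: 12/12 = 1
  H: 12/12 = 1

CH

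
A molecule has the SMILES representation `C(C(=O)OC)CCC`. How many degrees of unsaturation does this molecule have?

1

Atom tally by fragment:
  CH3OOCCH2 → C:3 H:5 O:2
  CH2 → C:1 H:2
  CH2 → C:1 H:2
  CH3 → C:1 H:3
Element totals:
  C: 6
  H: 12
  O: 2
Molecular formula: C6H12O2.
DoU = (2C + 2 + N − H − X) / 2 = (2·6 + 2 + 0 − 12 − 0) / 2 = 1.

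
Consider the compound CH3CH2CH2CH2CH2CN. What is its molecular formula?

Atom tally by fragment:
  CH3 → C:1 H:3
  CH2 → C:1 H:2
  CH2 → C:1 H:2
  CH2 → C:1 H:2
  CH2CN → C:2 H:2 N:1
Element totals:
  C: 6
  H: 11
  N: 1

C6H11N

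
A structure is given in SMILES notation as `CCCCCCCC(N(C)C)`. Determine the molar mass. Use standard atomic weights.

157.30 g/mol

Atom tally by fragment:
  CH3 → C:1 H:3
  CH2 → C:1 H:2
  CH2 → C:1 H:2
  CH2 → C:1 H:2
  CH2 → C:1 H:2
  CH2 → C:1 H:2
  CH2 → C:1 H:2
  CH2N(CH3)2 → C:3 H:8 N:1
Element totals:
  C: 10
  H: 23
  N: 1
Molecular formula: C10H23N.
  M = 10(12.011) + 23(1.008) + 14.007
    = 120.110 + 23.184 + 14.007 = 157.301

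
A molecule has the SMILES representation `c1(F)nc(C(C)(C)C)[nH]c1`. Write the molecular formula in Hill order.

Atom tally by fragment:
  imidazole ring core → C:3 H:4 N:2
  (− 2 ring H displaced by substituents)
  + F → F:1
  + C(CH3)3 → C:4 H:9
Element totals:
  C: 7
  H: 11
  F: 1
  N: 2

C7H11FN2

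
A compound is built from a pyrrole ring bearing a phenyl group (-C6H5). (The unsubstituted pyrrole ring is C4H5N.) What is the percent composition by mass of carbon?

83.88%

Atom tally by fragment:
  pyrrole ring core → C:4 H:5 N:1
  (− 1 ring H displaced by substituents)
  + C6H5 → C:6 H:5
Element totals:
  C: 10
  H: 9
  N: 1
Molecular formula: C10H9N.
Molar mass = 143.189 g/mol.
Mass from C: 10 × 12.011 = 120.110 g/mol.
%C = 120.110 / 143.189 × 100 = 83.88%.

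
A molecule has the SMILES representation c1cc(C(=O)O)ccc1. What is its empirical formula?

Atom tally by fragment:
  benzene ring core → C:6 H:6
  (− 1 ring H displaced by substituents)
  + COOH → C:1 H:1 O:2
Element totals:
  C: 7
  H: 6
  O: 2
Molecular formula: C7H6O2.
gcd of subscripts (7, 6, 2) = 1, so the empirical formula equals the molecular formula.

C7H6O2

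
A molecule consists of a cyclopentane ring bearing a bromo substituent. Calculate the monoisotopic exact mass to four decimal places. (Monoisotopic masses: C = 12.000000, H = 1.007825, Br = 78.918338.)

147.9888

Atom tally by fragment:
  cyclopentane ring core → C:5 H:10
  (− 1 ring H displaced by substituents)
  + Br → Br:1
Element totals:
  C: 5
  H: 9
  Br: 1
Molecular formula: C5H9Br.
  M = 5(12.0) + 9(1.007825) + 78.918338
    = 60.000000 + 9.070425 + 78.918338 = 147.988763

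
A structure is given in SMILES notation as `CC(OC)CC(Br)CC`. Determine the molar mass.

195.10 g/mol

Atom tally by fragment:
  CH3 → C:1 H:3
  CH(OCH3) → C:2 H:4 O:1
  CH2 → C:1 H:2
  CH(Br) → C:1 H:1 Br:1
  CH2 → C:1 H:2
  CH3 → C:1 H:3
Element totals:
  C: 7
  H: 15
  Br: 1
  O: 1
Molecular formula: C7H15BrO.
  M = 7(12.011) + 15(1.008) + 79.904 + 15.999
    = 84.077 + 15.120 + 79.904 + 15.999 = 195.100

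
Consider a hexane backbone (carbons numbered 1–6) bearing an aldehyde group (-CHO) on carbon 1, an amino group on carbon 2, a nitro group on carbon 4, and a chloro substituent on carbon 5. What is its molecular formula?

Atom tally by fragment:
  OHCCH2 → C:2 H:3 O:1
  CH(NH2) → C:1 H:3 N:1
  CH2 → C:1 H:2
  CH(NO2) → C:1 H:1 N:1 O:2
  CH(Cl) → C:1 H:1 Cl:1
  CH3 → C:1 H:3
Element totals:
  C: 7
  H: 13
  Cl: 1
  N: 2
  O: 3

C7H13ClN2O3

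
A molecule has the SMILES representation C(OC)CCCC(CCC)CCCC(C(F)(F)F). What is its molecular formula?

C14H27F3O

Atom tally by fragment:
  CH3OCH2 → C:2 H:5 O:1
  CH2 → C:1 H:2
  CH2 → C:1 H:2
  CH2 → C:1 H:2
  CH(CH2CH2CH3) → C:4 H:8
  CH2 → C:1 H:2
  CH2 → C:1 H:2
  CH2 → C:1 H:2
  CH2CF3 → C:2 H:2 F:3
Element totals:
  C: 14
  H: 27
  F: 3
  O: 1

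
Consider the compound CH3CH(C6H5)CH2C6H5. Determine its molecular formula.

Atom tally by fragment:
  CH3 → C:1 H:3
  CH(C6H5) → C:7 H:6
  CH2C6H5 → C:7 H:7
Element totals:
  C: 15
  H: 16

C15H16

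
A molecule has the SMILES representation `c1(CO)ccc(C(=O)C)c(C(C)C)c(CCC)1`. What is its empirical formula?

Atom tally by fragment:
  benzene ring core → C:6 H:6
  (− 4 ring H displaced by substituents)
  + CH2OH → C:1 H:3 O:1
  + COCH3 → C:2 H:3 O:1
  + CH(CH3)2 → C:3 H:7
  + CH2CH2CH3 → C:3 H:7
Element totals:
  C: 15
  H: 22
  O: 2
Molecular formula: C15H22O2.
gcd of subscripts (15, 22, 2) = 1, so the empirical formula equals the molecular formula.

C15H22O2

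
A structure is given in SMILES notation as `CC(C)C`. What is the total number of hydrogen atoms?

10

Atom tally by fragment:
  CH3 → C:1 H:3
  CH(CH3) → C:2 H:4
  CH3 → C:1 H:3
Element totals:
  C: 4
  H: 10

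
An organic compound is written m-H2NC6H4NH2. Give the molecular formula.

C6H8N2

Atom tally by fragment:
  benzene ring core → C:6 H:6
  (− 2 ring H displaced by substituents)
  + NH2 → N:1 H:2
  + NH2 → N:1 H:2
Element totals:
  C: 6
  H: 8
  N: 2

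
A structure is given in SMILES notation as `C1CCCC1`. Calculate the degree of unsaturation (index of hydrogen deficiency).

1

Atom tally by fragment:
  cyclopentane ring core → C:5 H:10
Element totals:
  C: 5
  H: 10
Molecular formula: C5H10.
DoU = (2C + 2 + N − H − X) / 2 = (2·5 + 2 + 0 − 10 − 0) / 2 = 1.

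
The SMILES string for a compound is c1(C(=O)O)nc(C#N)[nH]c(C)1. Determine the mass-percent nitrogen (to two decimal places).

Atom tally by fragment:
  imidazole ring core → C:3 H:4 N:2
  (− 3 ring H displaced by substituents)
  + COOH → C:1 H:1 O:2
  + CN → C:1 N:1
  + CH3 → C:1 H:3
Element totals:
  C: 6
  H: 5
  N: 3
  O: 2
Molecular formula: C6H5N3O2.
Molar mass = 151.125 g/mol.
Mass from N: 3 × 14.007 = 42.021 g/mol.
%N = 42.021 / 151.125 × 100 = 27.81%.

27.81%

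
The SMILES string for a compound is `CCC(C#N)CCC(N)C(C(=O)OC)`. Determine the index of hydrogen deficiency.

3

Atom tally by fragment:
  CH3 → C:1 H:3
  CH2 → C:1 H:2
  CH(CN) → C:2 H:1 N:1
  CH2 → C:1 H:2
  CH2 → C:1 H:2
  CH(NH2) → C:1 H:3 N:1
  CH2COOCH3 → C:3 H:5 O:2
Element totals:
  C: 10
  H: 18
  N: 2
  O: 2
Molecular formula: C10H18N2O2.
DoU = (2C + 2 + N − H − X) / 2 = (2·10 + 2 + 2 − 18 − 0) / 2 = 3.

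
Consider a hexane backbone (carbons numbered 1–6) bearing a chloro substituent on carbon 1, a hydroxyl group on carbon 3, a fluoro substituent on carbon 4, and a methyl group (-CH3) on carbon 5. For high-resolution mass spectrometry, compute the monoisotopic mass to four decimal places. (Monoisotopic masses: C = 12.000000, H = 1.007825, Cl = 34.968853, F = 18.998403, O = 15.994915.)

168.0717

Atom tally by fragment:
  ClCH2 → C:1 H:2 Cl:1
  CH2 → C:1 H:2
  CH(OH) → C:1 H:2 O:1
  CH(F) → C:1 H:1 F:1
  CH(CH3) → C:2 H:4
  CH3 → C:1 H:3
Element totals:
  C: 7
  H: 14
  Cl: 1
  F: 1
  O: 1
Molecular formula: C7H14ClFO.
  M = 7(12.0) + 14(1.007825) + 34.968853 + 18.998403 + 15.994915
    = 84.000000 + 14.109550 + 34.968853 + 18.998403 + 15.994915 = 168.071721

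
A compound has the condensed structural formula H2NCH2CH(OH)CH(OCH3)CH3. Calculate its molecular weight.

119.16 g/mol

Atom tally by fragment:
  H2NCH2 → C:1 H:4 N:1
  CH(OH) → C:1 H:2 O:1
  CH(OCH3) → C:2 H:4 O:1
  CH3 → C:1 H:3
Element totals:
  C: 5
  H: 13
  N: 1
  O: 2
Molecular formula: C5H13NO2.
  M = 5(12.011) + 13(1.008) + 14.007 + 2(15.999)
    = 60.055 + 13.104 + 14.007 + 31.998 = 119.164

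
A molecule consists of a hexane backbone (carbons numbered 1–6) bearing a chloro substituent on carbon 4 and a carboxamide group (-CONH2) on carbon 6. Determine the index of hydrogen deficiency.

Atom tally by fragment:
  CH3 → C:1 H:3
  CH2 → C:1 H:2
  CH2 → C:1 H:2
  CH(Cl) → C:1 H:1 Cl:1
  CH2 → C:1 H:2
  CH2CONH2 → C:2 H:4 O:1 N:1
Element totals:
  C: 7
  H: 14
  Cl: 1
  N: 1
  O: 1
Molecular formula: C7H14ClNO.
DoU = (2C + 2 + N − H − X) / 2 = (2·7 + 2 + 1 − 14 − 1) / 2 = 1.

1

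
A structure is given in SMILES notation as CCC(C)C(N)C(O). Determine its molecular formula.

C6H15NO

Atom tally by fragment:
  CH3 → C:1 H:3
  CH2 → C:1 H:2
  CH(CH3) → C:2 H:4
  CH(NH2) → C:1 H:3 N:1
  CH2OH → C:1 H:3 O:1
Element totals:
  C: 6
  H: 15
  N: 1
  O: 1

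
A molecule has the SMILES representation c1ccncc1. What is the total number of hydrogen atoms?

Atom tally by fragment:
  pyridine ring core → C:5 H:5 N:1
Element totals:
  C: 5
  H: 5
  N: 1

5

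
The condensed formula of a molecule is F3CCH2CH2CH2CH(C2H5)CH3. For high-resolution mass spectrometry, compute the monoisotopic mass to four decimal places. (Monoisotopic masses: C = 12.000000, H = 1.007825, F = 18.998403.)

Atom tally by fragment:
  F3CCH2 → C:2 H:2 F:3
  CH2 → C:1 H:2
  CH2 → C:1 H:2
  CH(C2H5) → C:3 H:6
  CH3 → C:1 H:3
Element totals:
  C: 8
  H: 15
  F: 3
Molecular formula: C8H15F3.
  M = 8(12.0) + 15(1.007825) + 3(18.998403)
    = 96.000000 + 15.117375 + 56.995209 = 168.112584

168.1126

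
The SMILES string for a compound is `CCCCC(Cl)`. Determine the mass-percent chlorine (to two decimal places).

Atom tally by fragment:
  CH3 → C:1 H:3
  CH2 → C:1 H:2
  CH2 → C:1 H:2
  CH2 → C:1 H:2
  CH2Cl → C:1 H:2 Cl:1
Element totals:
  C: 5
  H: 11
  Cl: 1
Molecular formula: C5H11Cl.
Molar mass = 106.593 g/mol.
Mass from Cl: 1 × 35.45 = 35.450 g/mol.
%Cl = 35.450 / 106.593 × 100 = 33.26%.

33.26%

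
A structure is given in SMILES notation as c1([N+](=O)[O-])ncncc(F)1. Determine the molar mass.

Atom tally by fragment:
  pyrimidine ring core → C:4 H:4 N:2
  (− 2 ring H displaced by substituents)
  + NO2 → N:1 O:2
  + F → F:1
Element totals:
  C: 4
  H: 2
  F: 1
  N: 3
  O: 2
Molecular formula: C4H2FN3O2.
  M = 4(12.011) + 2(1.008) + 18.998 + 3(14.007) + 2(15.999)
    = 48.044 + 2.016 + 18.998 + 42.021 + 31.998 = 143.077

143.08 g/mol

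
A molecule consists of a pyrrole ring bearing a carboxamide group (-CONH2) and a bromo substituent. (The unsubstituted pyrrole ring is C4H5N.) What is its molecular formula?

Atom tally by fragment:
  pyrrole ring core → C:4 H:5 N:1
  (− 2 ring H displaced by substituents)
  + CONH2 → C:1 H:2 O:1 N:1
  + Br → Br:1
Element totals:
  C: 5
  H: 5
  Br: 1
  N: 2
  O: 1

C5H5BrN2O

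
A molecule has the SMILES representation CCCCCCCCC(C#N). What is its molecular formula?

Atom tally by fragment:
  CH3 → C:1 H:3
  CH2 → C:1 H:2
  CH2 → C:1 H:2
  CH2 → C:1 H:2
  CH2 → C:1 H:2
  CH2 → C:1 H:2
  CH2 → C:1 H:2
  CH2 → C:1 H:2
  CH2CN → C:2 H:2 N:1
Element totals:
  C: 10
  H: 19
  N: 1

C10H19N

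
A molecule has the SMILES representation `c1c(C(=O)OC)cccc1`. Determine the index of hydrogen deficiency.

Atom tally by fragment:
  benzene ring core → C:6 H:6
  (− 1 ring H displaced by substituents)
  + COOCH3 → C:2 H:3 O:2
Element totals:
  C: 8
  H: 8
  O: 2
Molecular formula: C8H8O2.
DoU = (2C + 2 + N − H − X) / 2 = (2·8 + 2 + 0 − 8 − 0) / 2 = 5.

5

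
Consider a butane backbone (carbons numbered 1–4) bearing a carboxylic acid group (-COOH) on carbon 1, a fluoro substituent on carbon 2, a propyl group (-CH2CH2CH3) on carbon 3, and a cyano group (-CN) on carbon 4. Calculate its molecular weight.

187.21 g/mol

Atom tally by fragment:
  HOOCCH2 → C:2 H:3 O:2
  CH(F) → C:1 H:1 F:1
  CH(CH2CH2CH3) → C:4 H:8
  CH2CN → C:2 H:2 N:1
Element totals:
  C: 9
  H: 14
  F: 1
  N: 1
  O: 2
Molecular formula: C9H14FNO2.
  M = 9(12.011) + 14(1.008) + 18.998 + 14.007 + 2(15.999)
    = 108.099 + 14.112 + 18.998 + 14.007 + 31.998 = 187.214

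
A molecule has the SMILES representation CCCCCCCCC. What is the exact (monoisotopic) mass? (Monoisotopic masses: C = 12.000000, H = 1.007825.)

128.1565

Atom tally by fragment:
  CH3 → C:1 H:3
  CH2 → C:1 H:2
  CH2 → C:1 H:2
  CH2 → C:1 H:2
  CH2 → C:1 H:2
  CH2 → C:1 H:2
  CH2 → C:1 H:2
  CH2 → C:1 H:2
  CH3 → C:1 H:3
Element totals:
  C: 9
  H: 20
Molecular formula: C9H20.
  M = 9(12.0) + 20(1.007825)
    = 108.000000 + 20.156500 = 128.156500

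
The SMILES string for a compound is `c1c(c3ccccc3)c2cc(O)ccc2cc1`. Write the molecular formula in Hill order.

Atom tally by fragment:
  naphthalene ring system core → C:10 H:8
  (− 2 ring H displaced by substituents)
  + C6H5 → C:6 H:5
  + OH → O:1 H:1
Element totals:
  C: 16
  H: 12
  O: 1

C16H12O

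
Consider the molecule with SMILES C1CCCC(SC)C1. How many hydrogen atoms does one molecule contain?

Atom tally by fragment:
  cyclohexane ring core → C:6 H:12
  (− 1 ring H displaced by substituents)
  + SCH3 → C:1 H:3 S:1
Element totals:
  C: 7
  H: 14
  S: 1

14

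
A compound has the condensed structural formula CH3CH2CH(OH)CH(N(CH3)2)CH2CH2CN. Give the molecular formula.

C9H18N2O

Atom tally by fragment:
  CH3 → C:1 H:3
  CH2 → C:1 H:2
  CH(OH) → C:1 H:2 O:1
  CH(N(CH3)2) → C:3 H:7 N:1
  CH2 → C:1 H:2
  CH2CN → C:2 H:2 N:1
Element totals:
  C: 9
  H: 18
  N: 2
  O: 1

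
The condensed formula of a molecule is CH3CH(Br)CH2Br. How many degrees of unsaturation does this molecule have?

0

Atom tally by fragment:
  CH3 → C:1 H:3
  CH(Br) → C:1 H:1 Br:1
  CH2Br → C:1 H:2 Br:1
Element totals:
  C: 3
  H: 6
  Br: 2
Molecular formula: C3H6Br2.
DoU = (2C + 2 + N − H − X) / 2 = (2·3 + 2 + 0 − 6 − 2) / 2 = 0.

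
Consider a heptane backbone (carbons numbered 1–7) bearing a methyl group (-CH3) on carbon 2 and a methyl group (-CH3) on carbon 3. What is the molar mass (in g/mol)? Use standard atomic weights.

128.26 g/mol

Atom tally by fragment:
  CH3 → C:1 H:3
  CH(CH3) → C:2 H:4
  CH(CH3) → C:2 H:4
  CH2 → C:1 H:2
  CH2 → C:1 H:2
  CH2 → C:1 H:2
  CH3 → C:1 H:3
Element totals:
  C: 9
  H: 20
Molecular formula: C9H20.
  M = 9(12.011) + 20(1.008)
    = 108.099 + 20.160 = 128.259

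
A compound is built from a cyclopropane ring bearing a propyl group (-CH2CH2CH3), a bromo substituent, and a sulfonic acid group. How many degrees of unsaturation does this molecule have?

Atom tally by fragment:
  cyclopropane ring core → C:3 H:6
  (− 3 ring H displaced by substituents)
  + CH2CH2CH3 → C:3 H:7
  + Br → Br:1
  + SO3H → S:1 O:3 H:1
Element totals:
  C: 6
  H: 11
  Br: 1
  O: 3
  S: 1
Molecular formula: C6H11BrO3S.
DoU = (2C + 2 + N − H − X) / 2 = (2·6 + 2 + 0 − 11 − 1) / 2 = 1.

1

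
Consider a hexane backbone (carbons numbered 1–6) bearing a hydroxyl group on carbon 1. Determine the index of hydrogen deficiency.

0

Atom tally by fragment:
  HOCH2 → C:1 H:3 O:1
  CH2 → C:1 H:2
  CH2 → C:1 H:2
  CH2 → C:1 H:2
  CH2 → C:1 H:2
  CH3 → C:1 H:3
Element totals:
  C: 6
  H: 14
  O: 1
Molecular formula: C6H14O.
DoU = (2C + 2 + N − H − X) / 2 = (2·6 + 2 + 0 − 14 − 0) / 2 = 0.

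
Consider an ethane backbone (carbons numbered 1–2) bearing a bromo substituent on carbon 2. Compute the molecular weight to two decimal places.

Atom tally by fragment:
  CH3 → C:1 H:3
  CH2Br → C:1 H:2 Br:1
Element totals:
  C: 2
  H: 5
  Br: 1
Molecular formula: C2H5Br.
  M = 2(12.011) + 5(1.008) + 79.904
    = 24.022 + 5.040 + 79.904 = 108.966

108.97 g/mol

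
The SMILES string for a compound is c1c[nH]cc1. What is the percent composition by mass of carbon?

Atom tally by fragment:
  pyrrole ring core → C:4 H:5 N:1
Element totals:
  C: 4
  H: 5
  N: 1
Molecular formula: C4H5N.
Molar mass = 67.091 g/mol.
Mass from C: 4 × 12.011 = 48.044 g/mol.
%C = 48.044 / 67.091 × 100 = 71.61%.

71.61%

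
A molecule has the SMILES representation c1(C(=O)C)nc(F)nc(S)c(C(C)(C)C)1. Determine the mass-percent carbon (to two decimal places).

Atom tally by fragment:
  pyrimidine ring core → C:4 H:4 N:2
  (− 4 ring H displaced by substituents)
  + COCH3 → C:2 H:3 O:1
  + F → F:1
  + SH → S:1 H:1
  + C(CH3)3 → C:4 H:9
Element totals:
  C: 10
  H: 13
  F: 1
  N: 2
  O: 1
  S: 1
Molecular formula: C10H13FN2OS.
Molar mass = 228.285 g/mol.
Mass from C: 10 × 12.011 = 120.110 g/mol.
%C = 120.110 / 228.285 × 100 = 52.61%.

52.61%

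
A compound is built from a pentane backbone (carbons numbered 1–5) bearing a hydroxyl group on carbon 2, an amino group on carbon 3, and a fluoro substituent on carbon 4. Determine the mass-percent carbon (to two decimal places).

49.57%

Atom tally by fragment:
  CH3 → C:1 H:3
  CH(OH) → C:1 H:2 O:1
  CH(NH2) → C:1 H:3 N:1
  CH(F) → C:1 H:1 F:1
  CH3 → C:1 H:3
Element totals:
  C: 5
  H: 12
  F: 1
  N: 1
  O: 1
Molecular formula: C5H12FNO.
Molar mass = 121.155 g/mol.
Mass from C: 5 × 12.011 = 60.055 g/mol.
%C = 60.055 / 121.155 × 100 = 49.57%.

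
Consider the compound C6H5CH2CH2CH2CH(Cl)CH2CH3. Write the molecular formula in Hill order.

C12H17Cl

Atom tally by fragment:
  C6H5CH2 → C:7 H:7
  CH2 → C:1 H:2
  CH2 → C:1 H:2
  CH(Cl) → C:1 H:1 Cl:1
  CH2 → C:1 H:2
  CH3 → C:1 H:3
Element totals:
  C: 12
  H: 17
  Cl: 1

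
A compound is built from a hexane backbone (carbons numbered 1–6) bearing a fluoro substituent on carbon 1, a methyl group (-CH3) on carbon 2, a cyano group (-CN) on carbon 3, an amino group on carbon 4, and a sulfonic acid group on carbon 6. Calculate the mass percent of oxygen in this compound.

Atom tally by fragment:
  FCH2 → C:1 H:2 F:1
  CH(CH3) → C:2 H:4
  CH(CN) → C:2 H:1 N:1
  CH(NH2) → C:1 H:3 N:1
  CH2 → C:1 H:2
  CH2SO3H → C:1 H:3 S:1 O:3
Element totals:
  C: 8
  H: 15
  F: 1
  N: 2
  O: 3
  S: 1
Molecular formula: C8H15FN2O3S.
Molar mass = 238.277 g/mol.
Mass from O: 3 × 15.999 = 47.997 g/mol.
%O = 47.997 / 238.277 × 100 = 20.14%.

20.14%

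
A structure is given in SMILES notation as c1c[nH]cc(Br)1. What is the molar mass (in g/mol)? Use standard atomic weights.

Atom tally by fragment:
  pyrrole ring core → C:4 H:5 N:1
  (− 1 ring H displaced by substituents)
  + Br → Br:1
Element totals:
  C: 4
  H: 4
  Br: 1
  N: 1
Molecular formula: C4H4BrN.
  M = 4(12.011) + 4(1.008) + 79.904 + 14.007
    = 48.044 + 4.032 + 79.904 + 14.007 = 145.987

145.99 g/mol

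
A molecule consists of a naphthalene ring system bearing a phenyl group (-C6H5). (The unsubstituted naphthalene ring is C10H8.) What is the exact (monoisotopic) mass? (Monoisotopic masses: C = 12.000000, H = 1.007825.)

204.0939

Atom tally by fragment:
  naphthalene ring system core → C:10 H:8
  (− 1 ring H displaced by substituents)
  + C6H5 → C:6 H:5
Element totals:
  C: 16
  H: 12
Molecular formula: C16H12.
  M = 16(12.0) + 12(1.007825)
    = 192.000000 + 12.093900 = 204.093900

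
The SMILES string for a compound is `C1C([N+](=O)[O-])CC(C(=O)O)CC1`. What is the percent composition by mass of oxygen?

36.96%

Atom tally by fragment:
  cyclohexane ring core → C:6 H:12
  (− 2 ring H displaced by substituents)
  + NO2 → N:1 O:2
  + COOH → C:1 H:1 O:2
Element totals:
  C: 7
  H: 11
  N: 1
  O: 4
Molecular formula: C7H11NO4.
Molar mass = 173.168 g/mol.
Mass from O: 4 × 15.999 = 63.996 g/mol.
%O = 63.996 / 173.168 × 100 = 36.96%.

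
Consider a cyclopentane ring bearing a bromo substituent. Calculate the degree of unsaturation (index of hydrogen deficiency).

1

Atom tally by fragment:
  cyclopentane ring core → C:5 H:10
  (− 1 ring H displaced by substituents)
  + Br → Br:1
Element totals:
  C: 5
  H: 9
  Br: 1
Molecular formula: C5H9Br.
DoU = (2C + 2 + N − H − X) / 2 = (2·5 + 2 + 0 − 9 − 1) / 2 = 1.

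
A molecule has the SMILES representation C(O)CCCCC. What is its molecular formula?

Atom tally by fragment:
  HOCH2 → C:1 H:3 O:1
  CH2 → C:1 H:2
  CH2 → C:1 H:2
  CH2 → C:1 H:2
  CH2 → C:1 H:2
  CH3 → C:1 H:3
Element totals:
  C: 6
  H: 14
  O: 1

C6H14O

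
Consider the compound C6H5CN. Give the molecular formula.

C7H5N

Element totals:
  C: 7
  H: 5
  N: 1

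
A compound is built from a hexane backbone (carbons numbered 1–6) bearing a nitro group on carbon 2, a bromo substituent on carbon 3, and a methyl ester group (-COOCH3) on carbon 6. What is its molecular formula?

C8H14BrNO4

Atom tally by fragment:
  CH3 → C:1 H:3
  CH(NO2) → C:1 H:1 N:1 O:2
  CH(Br) → C:1 H:1 Br:1
  CH2 → C:1 H:2
  CH2 → C:1 H:2
  CH2COOCH3 → C:3 H:5 O:2
Element totals:
  C: 8
  H: 14
  Br: 1
  N: 1
  O: 4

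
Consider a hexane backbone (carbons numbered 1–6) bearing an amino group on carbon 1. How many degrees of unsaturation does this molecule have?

0

Atom tally by fragment:
  H2NCH2 → C:1 H:4 N:1
  CH2 → C:1 H:2
  CH2 → C:1 H:2
  CH2 → C:1 H:2
  CH2 → C:1 H:2
  CH3 → C:1 H:3
Element totals:
  C: 6
  H: 15
  N: 1
Molecular formula: C6H15N.
DoU = (2C + 2 + N − H − X) / 2 = (2·6 + 2 + 1 − 15 − 0) / 2 = 0.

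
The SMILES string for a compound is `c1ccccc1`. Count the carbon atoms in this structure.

6

Atom tally by fragment:
  benzene ring core → C:6 H:6
Element totals:
  C: 6
  H: 6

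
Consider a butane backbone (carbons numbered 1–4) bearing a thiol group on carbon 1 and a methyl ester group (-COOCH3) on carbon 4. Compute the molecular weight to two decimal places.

148.22 g/mol

Atom tally by fragment:
  HSCH2 → C:1 H:3 S:1
  CH2 → C:1 H:2
  CH2 → C:1 H:2
  CH2COOCH3 → C:3 H:5 O:2
Element totals:
  C: 6
  H: 12
  O: 2
  S: 1
Molecular formula: C6H12O2S.
  M = 6(12.011) + 12(1.008) + 2(15.999) + 32.06
    = 72.066 + 12.096 + 31.998 + 32.060 = 148.220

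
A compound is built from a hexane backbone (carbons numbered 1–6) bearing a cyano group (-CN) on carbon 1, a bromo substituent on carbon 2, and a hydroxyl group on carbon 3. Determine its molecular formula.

Atom tally by fragment:
  NCCH2 → C:2 H:2 N:1
  CH(Br) → C:1 H:1 Br:1
  CH(OH) → C:1 H:2 O:1
  CH2 → C:1 H:2
  CH2 → C:1 H:2
  CH3 → C:1 H:3
Element totals:
  C: 7
  H: 12
  Br: 1
  N: 1
  O: 1

C7H12BrNO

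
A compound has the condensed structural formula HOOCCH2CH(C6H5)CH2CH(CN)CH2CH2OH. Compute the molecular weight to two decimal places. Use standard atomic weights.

Atom tally by fragment:
  HOOCCH2 → C:2 H:3 O:2
  CH(C6H5) → C:7 H:6
  CH2 → C:1 H:2
  CH(CN) → C:2 H:1 N:1
  CH2CH2OH → C:2 H:5 O:1
Element totals:
  C: 14
  H: 17
  N: 1
  O: 3
Molecular formula: C14H17NO3.
  M = 14(12.011) + 17(1.008) + 14.007 + 3(15.999)
    = 168.154 + 17.136 + 14.007 + 47.997 = 247.294

247.29 g/mol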